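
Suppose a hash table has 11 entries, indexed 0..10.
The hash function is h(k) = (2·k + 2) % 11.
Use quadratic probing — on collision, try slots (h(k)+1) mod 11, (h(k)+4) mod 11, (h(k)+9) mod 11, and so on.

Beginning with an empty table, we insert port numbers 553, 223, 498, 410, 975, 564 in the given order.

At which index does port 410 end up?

553: h=8 -> slot 8
223: h=8, probe 8,9 -> slot 9
498: h=8, probe 8,9,1 -> slot 1
410: h=8, probe 8,9,1,6 -> slot 6
975: h=5 -> slot 5
564: h=8, probe 8,9,1,6,2 -> slot 2
Table: [∅, 498, 564, ∅, ∅, 975, 410, ∅, 553, 223, ∅]

6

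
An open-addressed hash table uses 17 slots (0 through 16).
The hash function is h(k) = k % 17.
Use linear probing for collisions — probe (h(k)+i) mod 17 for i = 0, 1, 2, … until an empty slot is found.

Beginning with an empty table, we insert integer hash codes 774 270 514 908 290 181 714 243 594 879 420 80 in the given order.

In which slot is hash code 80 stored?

14

774: h=9 => slot 9
270: h=15 => slot 15
514: h=4 => slot 4
908: h=7 => slot 7
290: h=1 => slot 1
181: h=11 => slot 11
714: h=0 => slot 0
243: h=5 => slot 5
594: h=16 => slot 16
879: h=12 => slot 12
420: h=12, probe 12,13 => slot 13
80: h=12, probe 12,13,14 => slot 14
Table: [714, 290, -, -, 514, 243, -, 908, -, 774, -, 181, 879, 420, 80, 270, 594]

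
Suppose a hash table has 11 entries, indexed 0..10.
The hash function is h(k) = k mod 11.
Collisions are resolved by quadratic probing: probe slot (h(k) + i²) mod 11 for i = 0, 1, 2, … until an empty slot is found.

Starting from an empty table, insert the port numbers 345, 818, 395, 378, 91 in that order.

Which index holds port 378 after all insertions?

Insert 345: h=4, slot 4 empty -> index 4.
Insert 818: h=4, slot 4 occupied -> index 5.
Insert 395: h=10, slot 10 empty -> index 10.
Insert 378: h=4, slots 4,5 occupied -> index 8.
Insert 91: h=3, slot 3 empty -> index 3.
Table: [∅, ∅, ∅, 91, 345, 818, ∅, ∅, 378, ∅, 395]

8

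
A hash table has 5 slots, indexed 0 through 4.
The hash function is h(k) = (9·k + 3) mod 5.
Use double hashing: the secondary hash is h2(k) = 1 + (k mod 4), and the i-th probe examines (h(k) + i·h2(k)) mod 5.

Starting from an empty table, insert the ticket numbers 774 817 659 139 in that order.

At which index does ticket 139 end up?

Insert 774: h=4, slot 4 empty => index 4.
Insert 817: h=1, slot 1 empty => index 1.
Insert 659: h=4, h2=4, slot 4 occupied => index 3.
Insert 139: h=4, h2=4, slots 4,3 occupied => index 2.
Table: [∅, 817, 139, 659, 774]

2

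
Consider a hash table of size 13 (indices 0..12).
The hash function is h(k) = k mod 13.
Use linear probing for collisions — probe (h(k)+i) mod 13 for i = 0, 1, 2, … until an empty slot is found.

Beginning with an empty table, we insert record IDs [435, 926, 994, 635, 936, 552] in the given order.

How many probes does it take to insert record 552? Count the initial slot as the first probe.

435 hashes to 6; slot 6 is free → place at 6.
926 hashes to 3; slot 3 is free → place at 3.
994 hashes to 6; 6 taken → place at 7.
635 hashes to 11; slot 11 is free → place at 11.
936 hashes to 0; slot 0 is free → place at 0.
552 hashes to 6; 6,7 taken → place at 8.
Table: [936, ., ., 926, ., ., 435, 994, 552, ., ., 635, .]

3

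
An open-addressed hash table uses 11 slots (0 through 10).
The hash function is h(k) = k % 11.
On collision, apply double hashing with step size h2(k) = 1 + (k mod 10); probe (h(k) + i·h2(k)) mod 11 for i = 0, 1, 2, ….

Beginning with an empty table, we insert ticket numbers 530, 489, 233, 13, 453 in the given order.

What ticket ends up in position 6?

233

530 hashes to 2; slot 2 is free => place at 2.
489 hashes to 5; slot 5 is free => place at 5.
233 hashes to 2, h2=4; 2 taken => place at 6.
13 hashes to 2, h2=4; 2,6 taken => place at 10.
453 hashes to 2, h2=4; 2,6,10 taken => place at 3.
Table: [_, _, 530, 453, _, 489, 233, _, _, _, 13]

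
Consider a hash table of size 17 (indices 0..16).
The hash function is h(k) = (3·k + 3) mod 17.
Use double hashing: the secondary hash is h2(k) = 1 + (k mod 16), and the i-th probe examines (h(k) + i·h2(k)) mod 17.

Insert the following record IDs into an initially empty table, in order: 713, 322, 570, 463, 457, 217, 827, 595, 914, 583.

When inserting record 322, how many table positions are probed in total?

2

713: h=0 => slot 0
322: h=0, h2=3, probe 0,3 => slot 3
570: h=13 => slot 13
463: h=15 => slot 15
457: h=14 => slot 14
217: h=8 => slot 8
827: h=2 => slot 2
595: h=3, h2=4, probe 3,7 => slot 7
914: h=8, h2=3, probe 8,11 => slot 11
583: h=1 => slot 1
Table: [713, 583, 827, 322, -, -, -, 595, 217, -, -, 914, -, 570, 457, 463, -]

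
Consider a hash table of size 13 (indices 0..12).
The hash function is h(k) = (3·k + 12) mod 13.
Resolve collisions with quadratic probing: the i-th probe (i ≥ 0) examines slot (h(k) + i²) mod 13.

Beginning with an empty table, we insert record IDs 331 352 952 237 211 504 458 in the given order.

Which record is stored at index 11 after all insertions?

458

331: h=4 => slot 4
352: h=2 => slot 2
952: h=8 => slot 8
237: h=8, probe 8,9 => slot 9
211: h=8, probe 8,9,12 => slot 12
504: h=3 => slot 3
458: h=8, probe 8,9,12,4,11 => slot 11
Table: [-, -, 352, 504, 331, -, -, -, 952, 237, -, 458, 211]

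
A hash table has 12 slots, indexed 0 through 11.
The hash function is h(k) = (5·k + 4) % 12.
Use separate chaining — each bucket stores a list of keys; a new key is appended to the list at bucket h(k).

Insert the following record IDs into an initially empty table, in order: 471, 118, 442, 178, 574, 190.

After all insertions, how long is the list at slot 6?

5

471 → bucket 7
118 → bucket 6
442 → bucket 6 (collision)
178 → bucket 6 (collision)
574 → bucket 6 (collision)
190 → bucket 6 (collision)
Final buckets:
0: _
1: _
2: _
3: _
4: _
5: _
6: 118 -> 442 -> 178 -> 574 -> 190
7: 471
8: _
9: _
10: _
11: _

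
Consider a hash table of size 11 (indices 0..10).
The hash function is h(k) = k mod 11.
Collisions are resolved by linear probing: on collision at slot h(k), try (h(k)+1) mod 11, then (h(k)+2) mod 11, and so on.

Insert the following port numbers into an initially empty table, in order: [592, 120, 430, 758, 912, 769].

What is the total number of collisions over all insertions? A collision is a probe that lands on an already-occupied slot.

8

Insert 592: h=9, slot 9 empty => index 9.
Insert 120: h=10, slot 10 empty => index 10.
Insert 430: h=1, slot 1 empty => index 1.
Insert 758: h=10, slot 10 occupied => index 0.
Insert 912: h=10, slots 10,0,1 occupied => index 2.
Insert 769: h=10, slots 10,0,1,2 occupied => index 3.
Table: [758, 430, 912, 769, ., ., ., ., ., 592, 120]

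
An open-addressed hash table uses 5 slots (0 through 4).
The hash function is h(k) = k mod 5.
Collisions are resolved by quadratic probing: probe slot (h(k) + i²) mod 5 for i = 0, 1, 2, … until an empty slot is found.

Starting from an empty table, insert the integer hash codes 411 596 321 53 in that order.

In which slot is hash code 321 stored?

0

Insert 411: h=1, slot 1 empty => index 1.
Insert 596: h=1, slot 1 occupied => index 2.
Insert 321: h=1, slots 1,2 occupied => index 0.
Insert 53: h=3, slot 3 empty => index 3.
Table: [321, 411, 596, 53, —]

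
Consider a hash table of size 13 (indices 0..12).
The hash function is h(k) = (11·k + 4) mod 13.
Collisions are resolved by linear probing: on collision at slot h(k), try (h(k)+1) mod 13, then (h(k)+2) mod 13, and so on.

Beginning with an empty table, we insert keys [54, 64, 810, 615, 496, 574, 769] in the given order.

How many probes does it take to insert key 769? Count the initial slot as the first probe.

4

Insert 54: h=0, slot 0 empty → index 0.
Insert 64: h=6, slot 6 empty → index 6.
Insert 810: h=9, slot 9 empty → index 9.
Insert 615: h=9, slot 9 occupied → index 10.
Insert 496: h=0, slot 0 occupied → index 1.
Insert 574: h=0, slots 0,1 occupied → index 2.
Insert 769: h=0, slots 0,1,2 occupied → index 3.
Table: [54, 496, 574, 769, ., ., 64, ., ., 810, 615, ., .]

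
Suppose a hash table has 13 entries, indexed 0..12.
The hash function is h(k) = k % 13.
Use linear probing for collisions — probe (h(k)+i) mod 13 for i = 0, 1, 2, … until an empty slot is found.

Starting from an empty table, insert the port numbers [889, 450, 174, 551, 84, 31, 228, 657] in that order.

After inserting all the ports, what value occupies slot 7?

551

889 hashes to 5; slot 5 is free -> place at 5.
450 hashes to 8; slot 8 is free -> place at 8.
174 hashes to 5; 5 taken -> place at 6.
551 hashes to 5; 5,6 taken -> place at 7.
84 hashes to 6; 6,7,8 taken -> place at 9.
31 hashes to 5; 5,6,7,8,9 taken -> place at 10.
228 hashes to 7; 7,8,9,10 taken -> place at 11.
657 hashes to 7; 7,8,9,10,11 taken -> place at 12.
Table: [∅, ∅, ∅, ∅, ∅, 889, 174, 551, 450, 84, 31, 228, 657]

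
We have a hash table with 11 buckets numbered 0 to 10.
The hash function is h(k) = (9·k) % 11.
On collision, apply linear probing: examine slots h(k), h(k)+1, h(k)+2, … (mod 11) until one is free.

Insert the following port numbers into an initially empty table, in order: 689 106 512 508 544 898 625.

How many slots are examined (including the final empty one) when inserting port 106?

2

689 hashes to 8; slot 8 is free => place at 8.
106 hashes to 8; 8 taken => place at 9.
512 hashes to 10; slot 10 is free => place at 10.
508 hashes to 7; slot 7 is free => place at 7.
544 hashes to 1; slot 1 is free => place at 1.
898 hashes to 8; 8,9,10 taken => place at 0.
625 hashes to 4; slot 4 is free => place at 4.
Table: [898, 544, ∅, ∅, 625, ∅, ∅, 508, 689, 106, 512]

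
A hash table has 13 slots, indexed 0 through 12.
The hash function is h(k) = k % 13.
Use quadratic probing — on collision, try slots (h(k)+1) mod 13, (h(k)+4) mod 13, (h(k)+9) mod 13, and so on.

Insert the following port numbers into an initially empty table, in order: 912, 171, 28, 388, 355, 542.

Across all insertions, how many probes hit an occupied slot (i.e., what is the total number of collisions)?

3

912 hashes to 2; slot 2 is free -> place at 2.
171 hashes to 2; 2 taken -> place at 3.
28 hashes to 2; 2,3 taken -> place at 6.
388 hashes to 11; slot 11 is free -> place at 11.
355 hashes to 4; slot 4 is free -> place at 4.
542 hashes to 9; slot 9 is free -> place at 9.
Table: [-, -, 912, 171, 355, -, 28, -, -, 542, -, 388, -]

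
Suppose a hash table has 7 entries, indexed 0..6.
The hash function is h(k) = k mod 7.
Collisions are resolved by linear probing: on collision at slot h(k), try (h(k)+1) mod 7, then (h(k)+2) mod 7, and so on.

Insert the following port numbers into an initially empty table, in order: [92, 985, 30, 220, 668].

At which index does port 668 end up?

4

Insert 92: h=1, slot 1 empty -> index 1.
Insert 985: h=5, slot 5 empty -> index 5.
Insert 30: h=2, slot 2 empty -> index 2.
Insert 220: h=3, slot 3 empty -> index 3.
Insert 668: h=3, slot 3 occupied -> index 4.
Table: [∅, 92, 30, 220, 668, 985, ∅]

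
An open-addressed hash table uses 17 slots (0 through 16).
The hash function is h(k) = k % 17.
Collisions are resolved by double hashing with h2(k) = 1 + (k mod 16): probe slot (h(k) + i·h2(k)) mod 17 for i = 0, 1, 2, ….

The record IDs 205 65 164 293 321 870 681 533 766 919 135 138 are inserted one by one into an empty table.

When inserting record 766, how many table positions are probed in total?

Insert 205: h=1, slot 1 empty -> index 1.
Insert 65: h=14, slot 14 empty -> index 14.
Insert 164: h=11, slot 11 empty -> index 11.
Insert 293: h=4, slot 4 empty -> index 4.
Insert 321: h=15, slot 15 empty -> index 15.
Insert 870: h=3, slot 3 empty -> index 3.
Insert 681: h=1, h2=10, slots 1,11,4,14 occupied -> index 7.
Insert 533: h=6, slot 6 empty -> index 6.
Insert 766: h=1, h2=15, slot 1 occupied -> index 16.
Insert 919: h=1, h2=8, slot 1 occupied -> index 9.
Insert 135: h=16, h2=8, slots 16,7,15,6,14 occupied -> index 5.
Insert 138: h=2, slot 2 empty -> index 2.
Table: [-, 205, 138, 870, 293, 135, 533, 681, -, 919, -, 164, -, -, 65, 321, 766]

2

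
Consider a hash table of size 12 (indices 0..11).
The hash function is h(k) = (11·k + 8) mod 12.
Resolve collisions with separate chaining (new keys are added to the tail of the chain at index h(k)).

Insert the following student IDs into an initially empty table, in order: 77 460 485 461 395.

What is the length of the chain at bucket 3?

3

77 -> bucket 3
460 -> bucket 4
485 -> bucket 3 (collision)
461 -> bucket 3 (collision)
395 -> bucket 9
Final buckets:
0: —
1: —
2: —
3: 77 -> 485 -> 461
4: 460
5: —
6: —
7: —
8: —
9: 395
10: —
11: —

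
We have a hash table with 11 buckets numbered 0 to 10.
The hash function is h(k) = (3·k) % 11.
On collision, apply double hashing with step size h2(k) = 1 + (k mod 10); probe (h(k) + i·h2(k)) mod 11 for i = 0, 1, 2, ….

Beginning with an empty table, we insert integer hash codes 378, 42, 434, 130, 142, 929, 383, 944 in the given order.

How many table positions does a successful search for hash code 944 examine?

378: h=1 -> slot 1
42: h=5 -> slot 5
434: h=4 -> slot 4
130: h=5, h2=1, probe 5,6 -> slot 6
142: h=8 -> slot 8
929: h=4, h2=10, probe 4,3 -> slot 3
383: h=5, h2=4, probe 5,9 -> slot 9
944: h=5, h2=5, probe 5,10 -> slot 10
Table: [∅, 378, ∅, 929, 434, 42, 130, ∅, 142, 383, 944]
Lookup 944: h=5, h2=5, probe 5,10 → found at 10.

2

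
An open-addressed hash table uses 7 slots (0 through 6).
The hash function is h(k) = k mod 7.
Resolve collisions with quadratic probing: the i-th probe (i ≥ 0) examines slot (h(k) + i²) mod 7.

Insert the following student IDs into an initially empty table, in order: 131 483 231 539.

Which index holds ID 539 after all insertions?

4

131 hashes to 5; slot 5 is free => place at 5.
483 hashes to 0; slot 0 is free => place at 0.
231 hashes to 0; 0 taken => place at 1.
539 hashes to 0; 0,1 taken => place at 4.
Table: [483, 231, -, -, 539, 131, -]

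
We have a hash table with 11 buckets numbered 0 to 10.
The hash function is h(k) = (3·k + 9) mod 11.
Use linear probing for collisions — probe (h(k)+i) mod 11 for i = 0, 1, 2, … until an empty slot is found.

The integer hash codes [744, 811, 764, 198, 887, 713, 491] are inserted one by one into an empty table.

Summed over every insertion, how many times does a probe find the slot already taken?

Insert 744: h=8, slot 8 empty → index 8.
Insert 811: h=0, slot 0 empty → index 0.
Insert 764: h=2, slot 2 empty → index 2.
Insert 198: h=9, slot 9 empty → index 9.
Insert 887: h=8, slots 8,9 occupied → index 10.
Insert 713: h=3, slot 3 empty → index 3.
Insert 491: h=8, slots 8,9,10,0 occupied → index 1.
Table: [811, 491, 764, 713, -, -, -, -, 744, 198, 887]

6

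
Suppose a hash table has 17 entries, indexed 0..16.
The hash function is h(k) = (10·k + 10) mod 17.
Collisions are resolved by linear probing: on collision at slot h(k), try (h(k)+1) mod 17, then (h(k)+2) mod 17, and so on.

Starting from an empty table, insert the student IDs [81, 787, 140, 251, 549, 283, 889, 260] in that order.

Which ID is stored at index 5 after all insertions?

81 hashes to 4; slot 4 is free → place at 4.
787 hashes to 9; slot 9 is free → place at 9.
140 hashes to 16; slot 16 is free → place at 16.
251 hashes to 4; 4 taken → place at 5.
549 hashes to 9; 9 taken → place at 10.
283 hashes to 1; slot 1 is free → place at 1.
889 hashes to 9; 9,10 taken → place at 11.
260 hashes to 9; 9,10,11 taken → place at 12.
Table: [—, 283, —, —, 81, 251, —, —, —, 787, 549, 889, 260, —, —, —, 140]

251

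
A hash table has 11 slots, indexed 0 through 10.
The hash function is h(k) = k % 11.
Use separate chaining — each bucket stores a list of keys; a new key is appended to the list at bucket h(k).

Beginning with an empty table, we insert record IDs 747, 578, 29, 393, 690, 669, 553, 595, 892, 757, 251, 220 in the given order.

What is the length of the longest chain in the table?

3

747 -> bucket 10
578 -> bucket 6
29 -> bucket 7
393 -> bucket 8
690 -> bucket 8 (collision)
669 -> bucket 9
553 -> bucket 3
595 -> bucket 1
892 -> bucket 1 (collision)
757 -> bucket 9 (collision)
251 -> bucket 9 (collision)
220 -> bucket 0
Final buckets:
0: 220
1: 595 -> 892
2: .
3: 553
4: .
5: .
6: 578
7: 29
8: 393 -> 690
9: 669 -> 757 -> 251
10: 747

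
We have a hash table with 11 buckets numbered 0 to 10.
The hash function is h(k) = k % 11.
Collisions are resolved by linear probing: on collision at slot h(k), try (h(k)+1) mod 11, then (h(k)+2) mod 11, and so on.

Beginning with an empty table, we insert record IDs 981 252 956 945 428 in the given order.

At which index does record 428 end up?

Insert 981: h=2, slot 2 empty => index 2.
Insert 252: h=10, slot 10 empty => index 10.
Insert 956: h=10, slot 10 occupied => index 0.
Insert 945: h=10, slots 10,0 occupied => index 1.
Insert 428: h=10, slots 10,0,1,2 occupied => index 3.
Table: [956, 945, 981, 428, ., ., ., ., ., ., 252]

3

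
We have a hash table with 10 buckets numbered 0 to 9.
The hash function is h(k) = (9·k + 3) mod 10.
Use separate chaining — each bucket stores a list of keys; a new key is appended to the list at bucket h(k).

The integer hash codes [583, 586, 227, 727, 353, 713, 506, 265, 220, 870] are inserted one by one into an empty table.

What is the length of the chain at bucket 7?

583 → bucket 0
586 → bucket 7
227 → bucket 6
727 → bucket 6 (collision)
353 → bucket 0 (collision)
713 → bucket 0 (collision)
506 → bucket 7 (collision)
265 → bucket 8
220 → bucket 3
870 → bucket 3 (collision)
Final buckets:
0: 583 -> 353 -> 713
1: ∅
2: ∅
3: 220 -> 870
4: ∅
5: ∅
6: 227 -> 727
7: 586 -> 506
8: 265
9: ∅

2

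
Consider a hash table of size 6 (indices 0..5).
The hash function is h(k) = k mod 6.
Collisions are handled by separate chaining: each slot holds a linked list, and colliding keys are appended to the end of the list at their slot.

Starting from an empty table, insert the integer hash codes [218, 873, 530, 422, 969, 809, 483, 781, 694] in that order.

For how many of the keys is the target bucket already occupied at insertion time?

4

218 → bucket 2
873 → bucket 3
530 → bucket 2 (collision)
422 → bucket 2 (collision)
969 → bucket 3 (collision)
809 → bucket 5
483 → bucket 3 (collision)
781 → bucket 1
694 → bucket 4
Final buckets:
0: -
1: 781
2: 218 -> 530 -> 422
3: 873 -> 969 -> 483
4: 694
5: 809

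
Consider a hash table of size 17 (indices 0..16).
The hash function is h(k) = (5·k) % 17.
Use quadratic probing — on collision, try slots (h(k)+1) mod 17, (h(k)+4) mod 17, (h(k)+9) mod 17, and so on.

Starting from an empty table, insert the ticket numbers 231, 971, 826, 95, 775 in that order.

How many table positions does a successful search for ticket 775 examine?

4

Insert 231: h=16, slot 16 empty -> index 16.
Insert 971: h=10, slot 10 empty -> index 10.
Insert 826: h=16, slot 16 occupied -> index 0.
Insert 95: h=16, slots 16,0 occupied -> index 3.
Insert 775: h=16, slots 16,0,3 occupied -> index 8.
Table: [826, -, -, 95, -, -, -, -, 775, -, 971, -, -, -, -, -, 231]
Lookup 775: h=16, probe 16,0,3,8 → found at 8.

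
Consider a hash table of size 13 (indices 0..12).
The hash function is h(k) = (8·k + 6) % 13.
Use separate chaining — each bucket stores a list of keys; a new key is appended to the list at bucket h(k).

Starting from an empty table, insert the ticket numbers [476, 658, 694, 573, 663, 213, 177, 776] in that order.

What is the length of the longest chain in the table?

Insert 476: h=5, bucket 5 empty → new chain.
Insert 658: h=5, bucket 5 nonempty → append to chain.
Insert 694: h=7, bucket 7 empty → new chain.
Insert 573: h=1, bucket 1 empty → new chain.
Insert 663: h=6, bucket 6 empty → new chain.
Insert 213: h=7, bucket 7 nonempty → append to chain.
Insert 177: h=5, bucket 5 nonempty → append to chain.
Insert 776: h=0, bucket 0 empty → new chain.
Final buckets:
0: 776
1: 573
2: ∅
3: ∅
4: ∅
5: 476 -> 658 -> 177
6: 663
7: 694 -> 213
8: ∅
9: ∅
10: ∅
11: ∅
12: ∅

3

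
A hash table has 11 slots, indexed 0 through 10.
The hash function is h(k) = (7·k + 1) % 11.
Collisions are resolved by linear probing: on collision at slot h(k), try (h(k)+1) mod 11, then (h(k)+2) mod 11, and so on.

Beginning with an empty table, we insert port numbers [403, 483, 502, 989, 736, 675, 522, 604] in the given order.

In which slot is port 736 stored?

Insert 403: h=6, slot 6 empty -> index 6.
Insert 483: h=5, slot 5 empty -> index 5.
Insert 502: h=6, slot 6 occupied -> index 7.
Insert 989: h=5, slots 5,6,7 occupied -> index 8.
Insert 736: h=5, slots 5,6,7,8 occupied -> index 9.
Insert 675: h=7, slots 7,8,9 occupied -> index 10.
Insert 522: h=3, slot 3 empty -> index 3.
Insert 604: h=5, slots 5,6,7,8,9,10 occupied -> index 0.
Table: [604, _, _, 522, _, 483, 403, 502, 989, 736, 675]

9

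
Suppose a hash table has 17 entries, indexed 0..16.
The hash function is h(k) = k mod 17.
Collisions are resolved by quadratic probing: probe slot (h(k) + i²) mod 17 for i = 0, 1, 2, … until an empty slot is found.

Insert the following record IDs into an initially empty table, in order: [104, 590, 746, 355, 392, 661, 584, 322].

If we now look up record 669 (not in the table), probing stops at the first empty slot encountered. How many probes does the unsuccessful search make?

3

104: h=2 => slot 2
590: h=12 => slot 12
746: h=15 => slot 15
355: h=15, probe 15,16 => slot 16
392: h=1 => slot 1
661: h=15, probe 15,16,2,7 => slot 7
584: h=6 => slot 6
322: h=16, probe 16,0 => slot 0
Table: [322, 392, 104, ., ., ., 584, 661, ., ., ., ., 590, ., ., 746, 355]
Lookup 669: h=6, probe 6,7,10 → slot 10 empty, not found.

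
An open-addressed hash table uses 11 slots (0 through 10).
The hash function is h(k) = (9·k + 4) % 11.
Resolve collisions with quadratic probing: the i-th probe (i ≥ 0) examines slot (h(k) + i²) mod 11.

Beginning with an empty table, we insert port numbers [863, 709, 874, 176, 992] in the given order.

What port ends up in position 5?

863 hashes to 5; slot 5 is free → place at 5.
709 hashes to 5; 5 taken → place at 6.
874 hashes to 5; 5,6 taken → place at 9.
176 hashes to 4; slot 4 is free → place at 4.
992 hashes to 0; slot 0 is free → place at 0.
Table: [992, _, _, _, 176, 863, 709, _, _, 874, _]

863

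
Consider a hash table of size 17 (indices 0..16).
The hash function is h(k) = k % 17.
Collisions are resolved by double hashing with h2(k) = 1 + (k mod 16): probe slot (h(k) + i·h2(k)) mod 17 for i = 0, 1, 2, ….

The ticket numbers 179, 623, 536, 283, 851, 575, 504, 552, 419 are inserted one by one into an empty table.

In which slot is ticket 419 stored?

15

179: h=9 -> slot 9
623: h=11 -> slot 11
536: h=9, h2=9, probe 9,1 -> slot 1
283: h=11, h2=12, probe 11,6 -> slot 6
851: h=1, h2=4, probe 1,5 -> slot 5
575: h=14 -> slot 14
504: h=11, h2=9, probe 11,3 -> slot 3
552: h=8 -> slot 8
419: h=11, h2=4, probe 11,15 -> slot 15
Table: [—, 536, —, 504, —, 851, 283, —, 552, 179, —, 623, —, —, 575, 419, —]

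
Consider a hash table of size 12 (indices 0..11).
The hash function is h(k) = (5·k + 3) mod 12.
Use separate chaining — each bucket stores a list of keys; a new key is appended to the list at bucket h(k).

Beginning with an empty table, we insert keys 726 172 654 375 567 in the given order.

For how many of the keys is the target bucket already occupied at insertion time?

2

Insert 726: h=9, bucket 9 empty -> new chain.
Insert 172: h=11, bucket 11 empty -> new chain.
Insert 654: h=9, bucket 9 nonempty -> append to chain.
Insert 375: h=6, bucket 6 empty -> new chain.
Insert 567: h=6, bucket 6 nonempty -> append to chain.
Final buckets:
0: _
1: _
2: _
3: _
4: _
5: _
6: 375 -> 567
7: _
8: _
9: 726 -> 654
10: _
11: 172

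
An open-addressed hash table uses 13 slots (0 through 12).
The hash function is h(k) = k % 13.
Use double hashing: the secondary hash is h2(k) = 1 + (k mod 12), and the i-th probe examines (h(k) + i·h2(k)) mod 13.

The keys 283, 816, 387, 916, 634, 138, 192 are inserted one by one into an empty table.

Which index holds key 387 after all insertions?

1

Insert 283: h=10, slot 10 empty => index 10.
Insert 816: h=10, h2=1, slot 10 occupied => index 11.
Insert 387: h=10, h2=4, slot 10 occupied => index 1.
Insert 916: h=6, slot 6 empty => index 6.
Insert 634: h=10, h2=11, slot 10 occupied => index 8.
Insert 138: h=8, h2=7, slot 8 occupied => index 2.
Insert 192: h=10, h2=1, slots 10,11 occupied => index 12.
Table: [., 387, 138, ., ., ., 916, ., 634, ., 283, 816, 192]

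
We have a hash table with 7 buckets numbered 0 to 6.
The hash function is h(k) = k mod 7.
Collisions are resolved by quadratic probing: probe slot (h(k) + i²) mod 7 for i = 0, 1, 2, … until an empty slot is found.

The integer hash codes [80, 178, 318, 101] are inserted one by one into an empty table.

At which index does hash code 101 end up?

5

Insert 80: h=3, slot 3 empty -> index 3.
Insert 178: h=3, slot 3 occupied -> index 4.
Insert 318: h=3, slots 3,4 occupied -> index 0.
Insert 101: h=3, slots 3,4,0 occupied -> index 5.
Table: [318, ., ., 80, 178, 101, .]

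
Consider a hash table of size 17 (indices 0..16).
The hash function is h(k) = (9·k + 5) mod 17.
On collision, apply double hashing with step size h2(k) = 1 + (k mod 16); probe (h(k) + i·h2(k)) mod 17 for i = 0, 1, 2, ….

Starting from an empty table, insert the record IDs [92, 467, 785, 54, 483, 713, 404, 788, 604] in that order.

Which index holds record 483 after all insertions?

4

92 hashes to 0; slot 0 is free → place at 0.
467 hashes to 9; slot 9 is free → place at 9.
785 hashes to 15; slot 15 is free → place at 15.
54 hashes to 15, h2=7; 15 taken → place at 5.
483 hashes to 0, h2=4; 0 taken → place at 4.
713 hashes to 13; slot 13 is free → place at 13.
404 hashes to 3; slot 3 is free → place at 3.
788 hashes to 8; slot 8 is free → place at 8.
604 hashes to 1; slot 1 is free → place at 1.
Table: [92, 604, _, 404, 483, 54, _, _, 788, 467, _, _, _, 713, _, 785, _]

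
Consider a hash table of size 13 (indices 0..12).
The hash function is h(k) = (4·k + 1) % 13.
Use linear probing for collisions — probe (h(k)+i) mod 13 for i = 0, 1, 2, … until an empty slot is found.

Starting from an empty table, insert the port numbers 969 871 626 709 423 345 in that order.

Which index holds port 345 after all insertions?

6

969: h=3 → slot 3
871: h=1 → slot 1
626: h=9 → slot 9
709: h=3, probe 3,4 → slot 4
423: h=3, probe 3,4,5 → slot 5
345: h=3, probe 3,4,5,6 → slot 6
Table: [., 871, ., 969, 709, 423, 345, ., ., 626, ., ., .]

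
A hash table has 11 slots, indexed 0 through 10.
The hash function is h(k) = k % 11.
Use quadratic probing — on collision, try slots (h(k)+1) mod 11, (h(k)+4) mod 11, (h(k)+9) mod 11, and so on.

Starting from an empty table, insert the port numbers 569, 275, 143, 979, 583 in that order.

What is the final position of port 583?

Insert 569: h=8, slot 8 empty => index 8.
Insert 275: h=0, slot 0 empty => index 0.
Insert 143: h=0, slot 0 occupied => index 1.
Insert 979: h=0, slots 0,1 occupied => index 4.
Insert 583: h=0, slots 0,1,4 occupied => index 9.
Table: [275, 143, —, —, 979, —, —, —, 569, 583, —]

9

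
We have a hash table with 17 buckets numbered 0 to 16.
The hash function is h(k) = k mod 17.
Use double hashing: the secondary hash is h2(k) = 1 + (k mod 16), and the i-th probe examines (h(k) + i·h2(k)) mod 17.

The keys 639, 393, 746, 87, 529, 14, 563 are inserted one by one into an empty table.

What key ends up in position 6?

563

639 hashes to 10; slot 10 is free -> place at 10.
393 hashes to 2; slot 2 is free -> place at 2.
746 hashes to 15; slot 15 is free -> place at 15.
87 hashes to 2, h2=8; 2,10 taken -> place at 1.
529 hashes to 2, h2=2; 2 taken -> place at 4.
14 hashes to 14; slot 14 is free -> place at 14.
563 hashes to 2, h2=4; 2 taken -> place at 6.
Table: [∅, 87, 393, ∅, 529, ∅, 563, ∅, ∅, ∅, 639, ∅, ∅, ∅, 14, 746, ∅]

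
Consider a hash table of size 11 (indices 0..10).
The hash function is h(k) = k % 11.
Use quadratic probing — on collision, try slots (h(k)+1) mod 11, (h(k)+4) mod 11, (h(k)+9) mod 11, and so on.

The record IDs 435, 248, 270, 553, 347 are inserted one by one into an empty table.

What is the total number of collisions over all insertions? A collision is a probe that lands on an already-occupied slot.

Insert 435: h=6, slot 6 empty => index 6.
Insert 248: h=6, slot 6 occupied => index 7.
Insert 270: h=6, slots 6,7 occupied => index 10.
Insert 553: h=3, slot 3 empty => index 3.
Insert 347: h=6, slots 6,7,10 occupied => index 4.
Table: [-, -, -, 553, 347, -, 435, 248, -, -, 270]

6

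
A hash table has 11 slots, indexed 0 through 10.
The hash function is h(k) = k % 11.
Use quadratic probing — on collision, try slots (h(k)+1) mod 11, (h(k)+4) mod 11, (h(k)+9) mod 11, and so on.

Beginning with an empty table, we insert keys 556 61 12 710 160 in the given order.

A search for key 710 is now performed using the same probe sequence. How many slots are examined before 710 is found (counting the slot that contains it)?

3

Insert 556: h=6, slot 6 empty => index 6.
Insert 61: h=6, slot 6 occupied => index 7.
Insert 12: h=1, slot 1 empty => index 1.
Insert 710: h=6, slots 6,7 occupied => index 10.
Insert 160: h=6, slots 6,7,10 occupied => index 4.
Table: [., 12, ., ., 160, ., 556, 61, ., ., 710]
Lookup 710: h=6, probe 6,7,10 → found at 10.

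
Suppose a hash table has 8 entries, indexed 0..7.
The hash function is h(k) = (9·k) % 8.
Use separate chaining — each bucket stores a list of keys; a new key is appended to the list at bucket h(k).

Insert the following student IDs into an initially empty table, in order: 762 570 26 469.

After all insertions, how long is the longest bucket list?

762 → bucket 2
570 → bucket 2 (collision)
26 → bucket 2 (collision)
469 → bucket 5
Final buckets:
0: .
1: .
2: 762 -> 570 -> 26
3: .
4: .
5: 469
6: .
7: .

3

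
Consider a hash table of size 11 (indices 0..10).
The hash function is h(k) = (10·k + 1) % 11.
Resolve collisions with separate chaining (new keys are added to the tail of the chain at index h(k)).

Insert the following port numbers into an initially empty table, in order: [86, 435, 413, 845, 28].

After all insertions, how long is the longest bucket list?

3

Insert 86: h=3, bucket 3 empty → new chain.
Insert 435: h=6, bucket 6 empty → new chain.
Insert 413: h=6, bucket 6 nonempty → append to chain.
Insert 845: h=3, bucket 3 nonempty → append to chain.
Insert 28: h=6, bucket 6 nonempty → append to chain.
Final buckets:
0: -
1: -
2: -
3: 86 -> 845
4: -
5: -
6: 435 -> 413 -> 28
7: -
8: -
9: -
10: -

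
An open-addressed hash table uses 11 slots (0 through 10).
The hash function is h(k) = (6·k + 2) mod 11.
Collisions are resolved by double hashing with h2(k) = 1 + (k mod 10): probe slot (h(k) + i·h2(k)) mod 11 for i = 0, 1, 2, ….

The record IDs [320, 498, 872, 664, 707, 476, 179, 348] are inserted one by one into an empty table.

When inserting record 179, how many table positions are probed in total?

3

320 hashes to 8; slot 8 is free -> place at 8.
498 hashes to 9; slot 9 is free -> place at 9.
872 hashes to 9, h2=3; 9 taken -> place at 1.
664 hashes to 4; slot 4 is free -> place at 4.
707 hashes to 9, h2=8; 9 taken -> place at 6.
476 hashes to 9, h2=7; 9 taken -> place at 5.
179 hashes to 9, h2=10; 9,8 taken -> place at 7.
348 hashes to 0; slot 0 is free -> place at 0.
Table: [348, 872, _, _, 664, 476, 707, 179, 320, 498, _]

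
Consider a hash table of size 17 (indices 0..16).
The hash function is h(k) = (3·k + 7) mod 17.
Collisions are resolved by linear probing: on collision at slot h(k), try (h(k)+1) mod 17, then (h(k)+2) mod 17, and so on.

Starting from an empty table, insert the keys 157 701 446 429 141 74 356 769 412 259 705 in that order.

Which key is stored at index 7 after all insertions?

356

157: h=2 → slot 2
701: h=2, probe 2,3 → slot 3
446: h=2, probe 2,3,4 → slot 4
429: h=2, probe 2,3,4,5 → slot 5
141: h=5, probe 5,6 → slot 6
74: h=8 → slot 8
356: h=4, probe 4,5,6,7 → slot 7
769: h=2, probe 2,3,4,5,6,7,8,9 → slot 9
412: h=2, probe 2,3,4,5,6,7,8,9,10 → slot 10
259: h=2, probe 2,3,4,5,6,7,8,9,10,11 → slot 11
705: h=14 → slot 14
Table: [—, —, 157, 701, 446, 429, 141, 356, 74, 769, 412, 259, —, —, 705, —, —]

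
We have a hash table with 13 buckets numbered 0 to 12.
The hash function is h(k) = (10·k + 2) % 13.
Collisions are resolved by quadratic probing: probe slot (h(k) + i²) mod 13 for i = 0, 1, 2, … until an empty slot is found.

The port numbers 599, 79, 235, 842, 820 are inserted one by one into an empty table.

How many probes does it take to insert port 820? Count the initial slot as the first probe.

4

599 hashes to 12; slot 12 is free -> place at 12.
79 hashes to 12; 12 taken -> place at 0.
235 hashes to 12; 12,0 taken -> place at 3.
842 hashes to 11; slot 11 is free -> place at 11.
820 hashes to 12; 12,0,3 taken -> place at 8.
Table: [79, -, -, 235, -, -, -, -, 820, -, -, 842, 599]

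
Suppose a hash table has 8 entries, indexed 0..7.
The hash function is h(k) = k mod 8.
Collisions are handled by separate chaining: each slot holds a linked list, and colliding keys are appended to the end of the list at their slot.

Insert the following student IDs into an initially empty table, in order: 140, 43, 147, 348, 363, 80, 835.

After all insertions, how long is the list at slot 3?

4

Insert 140: h=4, bucket 4 empty -> new chain.
Insert 43: h=3, bucket 3 empty -> new chain.
Insert 147: h=3, bucket 3 nonempty -> append to chain.
Insert 348: h=4, bucket 4 nonempty -> append to chain.
Insert 363: h=3, bucket 3 nonempty -> append to chain.
Insert 80: h=0, bucket 0 empty -> new chain.
Insert 835: h=3, bucket 3 nonempty -> append to chain.
Final buckets:
0: 80
1: -
2: -
3: 43 -> 147 -> 363 -> 835
4: 140 -> 348
5: -
6: -
7: -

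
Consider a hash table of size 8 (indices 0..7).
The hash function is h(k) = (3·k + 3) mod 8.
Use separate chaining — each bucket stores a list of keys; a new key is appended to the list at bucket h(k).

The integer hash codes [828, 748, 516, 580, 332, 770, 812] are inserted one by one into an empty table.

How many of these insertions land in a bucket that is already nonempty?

5

Insert 828: h=7, bucket 7 empty -> new chain.
Insert 748: h=7, bucket 7 nonempty -> append to chain.
Insert 516: h=7, bucket 7 nonempty -> append to chain.
Insert 580: h=7, bucket 7 nonempty -> append to chain.
Insert 332: h=7, bucket 7 nonempty -> append to chain.
Insert 770: h=1, bucket 1 empty -> new chain.
Insert 812: h=7, bucket 7 nonempty -> append to chain.
Final buckets:
0: ∅
1: 770
2: ∅
3: ∅
4: ∅
5: ∅
6: ∅
7: 828 -> 748 -> 516 -> 580 -> 332 -> 812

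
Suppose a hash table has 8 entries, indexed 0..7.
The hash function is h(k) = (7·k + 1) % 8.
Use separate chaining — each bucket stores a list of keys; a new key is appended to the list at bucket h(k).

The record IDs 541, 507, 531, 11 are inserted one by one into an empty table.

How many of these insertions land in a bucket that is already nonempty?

541 -> bucket 4
507 -> bucket 6
531 -> bucket 6 (collision)
11 -> bucket 6 (collision)
Final buckets:
0: _
1: _
2: _
3: _
4: 541
5: _
6: 507 -> 531 -> 11
7: _

2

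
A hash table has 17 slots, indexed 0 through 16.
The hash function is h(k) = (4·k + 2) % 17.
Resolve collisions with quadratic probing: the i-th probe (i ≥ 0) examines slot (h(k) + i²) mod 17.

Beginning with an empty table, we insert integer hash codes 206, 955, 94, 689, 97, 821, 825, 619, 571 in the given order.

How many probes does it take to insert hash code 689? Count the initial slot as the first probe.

2

206: h=10 -> slot 10
955: h=14 -> slot 14
94: h=4 -> slot 4
689: h=4, probe 4,5 -> slot 5
97: h=16 -> slot 16
821: h=5, probe 5,6 -> slot 6
825: h=4, probe 4,5,8 -> slot 8
619: h=13 -> slot 13
571: h=8, probe 8,9 -> slot 9
Table: [∅, ∅, ∅, ∅, 94, 689, 821, ∅, 825, 571, 206, ∅, ∅, 619, 955, ∅, 97]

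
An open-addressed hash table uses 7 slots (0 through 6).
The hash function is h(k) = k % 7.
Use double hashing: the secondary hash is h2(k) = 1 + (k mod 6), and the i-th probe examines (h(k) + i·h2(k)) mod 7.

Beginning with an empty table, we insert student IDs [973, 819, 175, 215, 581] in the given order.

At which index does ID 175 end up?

2

973 hashes to 0; slot 0 is free → place at 0.
819 hashes to 0, h2=4; 0 taken → place at 4.
175 hashes to 0, h2=2; 0 taken → place at 2.
215 hashes to 5; slot 5 is free → place at 5.
581 hashes to 0, h2=6; 0 taken → place at 6.
Table: [973, ∅, 175, ∅, 819, 215, 581]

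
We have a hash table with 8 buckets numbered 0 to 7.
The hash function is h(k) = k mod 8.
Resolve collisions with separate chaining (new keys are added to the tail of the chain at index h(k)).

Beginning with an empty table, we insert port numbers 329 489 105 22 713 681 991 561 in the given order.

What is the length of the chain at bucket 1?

6

Insert 329: h=1, bucket 1 empty → new chain.
Insert 489: h=1, bucket 1 nonempty → append to chain.
Insert 105: h=1, bucket 1 nonempty → append to chain.
Insert 22: h=6, bucket 6 empty → new chain.
Insert 713: h=1, bucket 1 nonempty → append to chain.
Insert 681: h=1, bucket 1 nonempty → append to chain.
Insert 991: h=7, bucket 7 empty → new chain.
Insert 561: h=1, bucket 1 nonempty → append to chain.
Final buckets:
0: —
1: 329 -> 489 -> 105 -> 713 -> 681 -> 561
2: —
3: —
4: —
5: —
6: 22
7: 991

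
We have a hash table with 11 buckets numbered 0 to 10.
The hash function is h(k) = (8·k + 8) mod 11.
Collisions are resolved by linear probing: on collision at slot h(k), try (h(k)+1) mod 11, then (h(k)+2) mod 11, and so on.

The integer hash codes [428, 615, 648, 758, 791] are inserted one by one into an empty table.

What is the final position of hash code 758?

3

428 hashes to 0; slot 0 is free → place at 0.
615 hashes to 0; 0 taken → place at 1.
648 hashes to 0; 0,1 taken → place at 2.
758 hashes to 0; 0,1,2 taken → place at 3.
791 hashes to 0; 0,1,2,3 taken → place at 4.
Table: [428, 615, 648, 758, 791, —, —, —, —, —, —]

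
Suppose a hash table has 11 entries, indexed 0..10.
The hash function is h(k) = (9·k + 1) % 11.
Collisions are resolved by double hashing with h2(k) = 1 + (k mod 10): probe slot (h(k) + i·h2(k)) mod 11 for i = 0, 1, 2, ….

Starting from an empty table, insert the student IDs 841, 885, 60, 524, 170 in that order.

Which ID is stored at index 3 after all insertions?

60

841 hashes to 2; slot 2 is free -> place at 2.
885 hashes to 2, h2=6; 2 taken -> place at 8.
60 hashes to 2, h2=1; 2 taken -> place at 3.
524 hashes to 9; slot 9 is free -> place at 9.
170 hashes to 2, h2=1; 2,3 taken -> place at 4.
Table: [., ., 841, 60, 170, ., ., ., 885, 524, .]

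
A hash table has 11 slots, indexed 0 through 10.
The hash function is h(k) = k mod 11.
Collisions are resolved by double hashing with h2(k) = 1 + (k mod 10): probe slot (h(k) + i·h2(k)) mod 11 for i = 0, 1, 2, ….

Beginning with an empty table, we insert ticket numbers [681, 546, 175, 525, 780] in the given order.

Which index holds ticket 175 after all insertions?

Insert 681: h=10, slot 10 empty → index 10.
Insert 546: h=7, slot 7 empty → index 7.
Insert 175: h=10, h2=6, slot 10 occupied → index 5.
Insert 525: h=8, slot 8 empty → index 8.
Insert 780: h=10, h2=1, slot 10 occupied → index 0.
Table: [780, —, —, —, —, 175, —, 546, 525, —, 681]

5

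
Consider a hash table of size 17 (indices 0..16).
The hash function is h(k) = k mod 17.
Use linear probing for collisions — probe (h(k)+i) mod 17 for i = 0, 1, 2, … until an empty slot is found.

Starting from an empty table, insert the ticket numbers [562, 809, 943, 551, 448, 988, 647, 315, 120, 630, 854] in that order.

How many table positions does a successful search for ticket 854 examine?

562: h=1 → slot 1
809: h=10 → slot 10
943: h=8 → slot 8
551: h=7 → slot 7
448: h=6 → slot 6
988: h=2 → slot 2
647: h=1, probe 1,2,3 → slot 3
315: h=9 → slot 9
120: h=1, probe 1,2,3,4 → slot 4
630: h=1, probe 1,2,3,4,5 → slot 5
854: h=4, probe 4,5,6,7,8,9,10,11 → slot 11
Table: [-, 562, 988, 647, 120, 630, 448, 551, 943, 315, 809, 854, -, -, -, -, -]
Lookup 854: h=4, probe 4,5,6,7,8,9,10,11 → found at 11.

8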